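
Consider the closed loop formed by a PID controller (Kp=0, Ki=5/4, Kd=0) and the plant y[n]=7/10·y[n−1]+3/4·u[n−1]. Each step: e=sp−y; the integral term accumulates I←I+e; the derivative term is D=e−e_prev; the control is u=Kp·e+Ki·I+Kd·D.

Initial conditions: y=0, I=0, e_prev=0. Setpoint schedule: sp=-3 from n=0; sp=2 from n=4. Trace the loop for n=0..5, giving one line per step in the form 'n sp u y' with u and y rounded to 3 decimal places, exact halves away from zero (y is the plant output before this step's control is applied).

0 -3 -3.750 0.000
1 -3 -3.984 -2.813
2 -3 -1.538 -4.957
3 -3 0.491 -4.623
4 2 6.576 -2.868
5 2 5.421 2.925

(exact arithmetic carried between steps; '≈' marks a value shown rounded to 6 d.p. or computed from one; I and e_prev carry over from the previous line; the table rounds u and y to 3 d.p., halves away from zero)
n=0: y=0, sp=-3, e=sp−y=-3; I=-3, D=e−e_prev=-3; u=0·(-3)+5/4·(-3)+0·(-3)=-3.75; next y=7/10·0+3/4·(-3.75)=-2.8125
n=1: y=-2.8125, sp=-3, e=sp−y=-0.1875; I=-3.1875, D=e−e_prev=2.8125; u=0·(-0.1875)+5/4·(-3.1875)+0·2.8125=-3.984375; next y=7/10·(-2.8125)+3/4·(-3.984375)≈-4.957031
n=2: y≈-4.957031, sp=-3, e=sp−y≈1.957031; I≈-1.230469, D=e−e_prev≈2.144531; u=0·1.957031+5/4·(-1.230469)+0·2.144531≈-1.538086; next y=7/10·(-4.957031)+3/4·(-1.538086)≈-4.623486
n=3: y≈-4.623486, sp=-3, e=sp−y≈1.623486; I≈0.393018, D=e−e_prev≈-0.333545; u=0·1.623486+5/4·0.393018+0·(-0.333545)≈0.491272; next y=7/10·(-4.623486)+3/4·0.491272≈-2.867986
n=4: y≈-2.867986, sp=2, e=sp−y≈4.867986; I≈5.261004, D=e−e_prev≈3.244500; u=0·4.867986+5/4·5.261004+0·3.244500≈6.576255; next y=7/10·(-2.867986)+3/4·6.576255≈2.924601
n=5: y≈2.924601, sp=2, e=sp−y≈-0.924601; I≈4.336403, D=e−e_prev≈-5.792587; u=0·(-0.924601)+5/4·4.336403+0·(-5.792587)≈5.420504; next y=7/10·2.924601+3/4·5.420504≈6.112599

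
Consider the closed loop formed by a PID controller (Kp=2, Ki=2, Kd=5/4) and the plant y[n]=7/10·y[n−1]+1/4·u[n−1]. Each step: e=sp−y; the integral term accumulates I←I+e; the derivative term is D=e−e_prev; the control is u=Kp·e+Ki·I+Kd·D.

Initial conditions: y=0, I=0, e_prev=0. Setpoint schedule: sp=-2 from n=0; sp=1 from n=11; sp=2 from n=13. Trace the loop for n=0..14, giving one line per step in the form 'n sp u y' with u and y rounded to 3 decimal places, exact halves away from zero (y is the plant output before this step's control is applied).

(exact arithmetic carried between steps; '≈' marks a value shown rounded to 6 d.p. or computed from one; I and e_prev carry over from the previous line; the table rounds u and y to 3 d.p., halves away from zero)
n=0: y=0, sp=-2, e=sp−y=-2; I=-2, D=e−e_prev=-2; u=2·(-2)+2·(-2)+5/4·(-2)=-10.5; next y=7/10·0+1/4·(-10.5)=-2.625
n=1: y=-2.625, sp=-2, e=sp−y=0.625; I=-1.375, D=e−e_prev=2.625; u=2·0.625+2·(-1.375)+5/4·2.625=1.78125; next y=7/10·(-2.625)+1/4·1.78125≈-1.392188
n=2: y≈-1.392188, sp=-2, e=sp−y≈-0.607813; I≈-1.982813, D=e−e_prev≈-1.232813; u=2·(-0.607813)+2·(-1.982813)+5/4·(-1.232813)≈-6.722266; next y=7/10·(-1.392188)+1/4·(-6.722266)≈-2.655098
n=3: y≈-2.655098, sp=-2, e=sp−y≈0.655098; I≈-1.327715, D=e−e_prev≈1.262910; u=2·0.655098+2·(-1.327715)+5/4·1.262910≈0.233403; next y=7/10·(-2.655098)+1/4·0.233403≈-1.800218
n=4: y≈-1.800218, sp=-2, e=sp−y≈-0.199782; I≈-1.527497, D=e−e_prev≈-0.854880; u=2·(-0.199782)+2·(-1.527497)+5/4·(-0.854880)≈-4.523160; next y=7/10·(-1.800218)+1/4·(-4.523160)≈-2.390942
n=5: y≈-2.390942, sp=-2, e=sp−y≈0.390942; I≈-1.136555, D=e−e_prev≈0.590725; u=2·0.390942+2·(-1.136555)+5/4·0.590725≈-0.752820; next y=7/10·(-2.390942)+1/4·(-0.752820)≈-1.861865
n=6: y≈-1.861865, sp=-2, e=sp−y≈-0.138135; I≈-1.274691, D=e−e_prev≈-0.529078; u=2·(-0.138135)+2·(-1.274691)+5/4·(-0.529078)≈-3.486999; next y=7/10·(-1.861865)+1/4·(-3.486999)≈-2.175055
n=7: y≈-2.175055, sp=-2, e=sp−y≈0.175055; I≈-1.099636, D=e−e_prev≈0.313190; u=2·0.175055+2·(-1.099636)+5/4·0.313190≈-1.457673; next y=7/10·(-2.175055)+1/4·(-1.457673)≈-1.886957
n=8: y≈-1.886957, sp=-2, e=sp−y≈-0.113043; I≈-1.212679, D=e−e_prev≈-0.288098; u=2·(-0.113043)+2·(-1.212679)+5/4·(-0.288098)≈-3.011567; next y=7/10·(-1.886957)+1/4·(-3.011567)≈-2.073761
n=9: y≈-2.073761, sp=-2, e=sp−y≈0.073761; I≈-1.138917, D=e−e_prev≈0.186805; u=2·0.073761+2·(-1.138917)+5/4·0.186805≈-1.896806; next y=7/10·(-2.073761)+1/4·(-1.896806)≈-1.925835
n=10: y≈-1.925835, sp=-2, e=sp−y≈-0.074165; I≈-1.213083, D=e−e_prev≈-0.147927; u=2·(-0.074165)+2·(-1.213083)+5/4·(-0.147927)≈-2.759405; next y=7/10·(-1.925835)+1/4·(-2.759405)≈-2.037935
n=11: y≈-2.037935, sp=1, e=sp−y≈3.037935; I≈1.824853, D=e−e_prev≈3.112101; u=2·3.037935+2·1.824853+5/4·3.112101≈13.615702; next y=7/10·(-2.037935)+1/4·13.615702≈1.977371
n=12: y≈1.977371, sp=1, e=sp−y≈-0.977371; I≈0.847482, D=e−e_prev≈-4.015306; u=2·(-0.977371)+2·0.847482+5/4·(-4.015306)≈-5.278911; next y=7/10·1.977371+1/4·(-5.278911)≈0.064432
n=13: y≈0.064432, sp=2, e=sp−y≈1.935568; I≈2.783050, D=e−e_prev≈2.912939; u=2·1.935568+2·2.783050+5/4·2.912939≈13.078410; next y=7/10·0.064432+1/4·13.078410≈3.314705
n=14: y≈3.314705, sp=2, e=sp−y≈-1.314705; I≈1.468345, D=e−e_prev≈-3.250273; u=2·(-1.314705)+2·1.468345+5/4·(-3.250273)≈-3.755560; next y=7/10·3.314705+1/4·(-3.755560)≈1.381403

0 -2 -10.500 0.000
1 -2 1.781 -2.625
2 -2 -6.722 -1.392
3 -2 0.233 -2.655
4 -2 -4.523 -1.800
5 -2 -0.753 -2.391
6 -2 -3.487 -1.862
7 -2 -1.458 -2.175
8 -2 -3.012 -1.887
9 -2 -1.897 -2.074
10 -2 -2.759 -1.926
11 1 13.616 -2.038
12 1 -5.279 1.977
13 2 13.078 0.064
14 2 -3.756 3.315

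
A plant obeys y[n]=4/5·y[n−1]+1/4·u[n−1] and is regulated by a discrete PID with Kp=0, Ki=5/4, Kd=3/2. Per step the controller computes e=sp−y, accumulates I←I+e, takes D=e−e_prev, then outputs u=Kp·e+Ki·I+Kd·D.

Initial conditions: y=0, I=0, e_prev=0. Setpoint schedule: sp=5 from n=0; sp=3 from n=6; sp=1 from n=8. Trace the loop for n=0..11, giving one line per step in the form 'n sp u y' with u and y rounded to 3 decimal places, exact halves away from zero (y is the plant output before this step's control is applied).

(exact arithmetic carried between steps; '≈' marks a value shown rounded to 6 d.p. or computed from one; I and e_prev carry over from the previous line; the table rounds u and y to 3 d.p., halves away from zero)
n=0: y=0, sp=5, e=sp−y=5; I=5, D=e−e_prev=5; u=0·5+5/4·5+3/2·5=13.75; next y=4/5·0+1/4·13.75=3.4375
n=1: y=3.4375, sp=5, e=sp−y=1.5625; I=6.5625, D=e−e_prev=-3.4375; u=0·1.5625+5/4·6.5625+3/2·(-3.4375)=3.046875; next y=4/5·3.4375+1/4·3.046875≈3.511719
n=2: y≈3.511719, sp=5, e=sp−y≈1.488281; I≈8.050781, D=e−e_prev≈-0.074219; u=0·1.488281+5/4·8.050781+3/2·(-0.074219)≈9.952148; next y=4/5·3.511719+1/4·9.952148≈5.297412
n=3: y≈5.297412, sp=5, e=sp−y≈-0.297412; I≈7.753369, D=e−e_prev≈-1.785693; u=0·(-0.297412)+5/4·7.753369+3/2·(-1.785693)≈7.013171; next y=4/5·5.297412+1/4·7.013171≈5.991223
n=4: y≈5.991223, sp=5, e=sp−y≈-0.991223; I≈6.762147, D=e−e_prev≈-0.693810; u=0·(-0.991223)+5/4·6.762147+3/2·(-0.693810)≈7.411968; next y=4/5·5.991223+1/4·7.411968≈6.645970
n=5: y≈6.645970, sp=5, e=sp−y≈-1.645970; I≈5.116177, D=e−e_prev≈-0.654747; u=0·(-1.645970)+5/4·5.116177+3/2·(-0.654747)≈5.413100; next y=4/5·6.645970+1/4·5.413100≈6.670051
n=6: y≈6.670051, sp=3, e=sp−y≈-3.670051; I≈1.446126, D=e−e_prev≈-2.024081; u=0·(-3.670051)+5/4·1.446126+3/2·(-2.024081)≈-1.228464; next y=4/5·6.670051+1/4·(-1.228464)≈5.028925
n=7: y≈5.028925, sp=3, e=sp−y≈-2.028925; I≈-0.582799, D=e−e_prev≈1.641126; u=0·(-2.028925)+5/4·(-0.582799)+3/2·1.641126≈1.733191; next y=4/5·5.028925+1/4·1.733191≈4.456437
n=8: y≈4.456437, sp=1, e=sp−y≈-3.456437; I≈-4.039236, D=e−e_prev≈-1.427513; u=0·(-3.456437)+5/4·(-4.039236)+3/2·(-1.427513)≈-7.190314; next y=4/5·4.456437+1/4·(-7.190314)≈1.767571
n=9: y≈1.767571, sp=1, e=sp−y≈-0.767571; I≈-4.806808, D=e−e_prev≈2.688866; u=0·(-0.767571)+5/4·(-4.806808)+3/2·2.688866≈-1.975210; next y=4/5·1.767571+1/4·(-1.975210)≈0.920254
n=10: y≈0.920254, sp=1, e=sp−y≈0.079746; I≈-4.727062, D=e−e_prev≈0.847317; u=0·0.079746+5/4·(-4.727062)+3/2·0.847317≈-4.637852; next y=4/5·0.920254+1/4·(-4.637852)≈-0.423260
n=11: y≈-0.423260, sp=1, e=sp−y≈1.423260; I≈-3.303803, D=e−e_prev≈1.343514; u=0·1.423260+5/4·(-3.303803)+3/2·1.343514≈-2.114482; next y=4/5·(-0.423260)+1/4·(-2.114482)≈-0.867228

0 5 13.750 0.000
1 5 3.047 3.438
2 5 9.952 3.512
3 5 7.013 5.297
4 5 7.412 5.991
5 5 5.413 6.646
6 3 -1.228 6.670
7 3 1.733 5.029
8 1 -7.190 4.456
9 1 -1.975 1.768
10 1 -4.638 0.920
11 1 -2.114 -0.423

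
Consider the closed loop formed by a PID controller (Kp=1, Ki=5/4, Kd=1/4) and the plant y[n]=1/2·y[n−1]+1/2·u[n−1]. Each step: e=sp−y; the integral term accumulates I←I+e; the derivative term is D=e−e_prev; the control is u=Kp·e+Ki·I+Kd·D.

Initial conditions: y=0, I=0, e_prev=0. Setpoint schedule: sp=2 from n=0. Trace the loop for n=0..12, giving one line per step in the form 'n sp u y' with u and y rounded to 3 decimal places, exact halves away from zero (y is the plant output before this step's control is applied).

0 2 5.000 0.000
1 2 0.750 2.500
2 2 2.938 1.625
3 2 1.547 2.281
4 2 2.277 1.914
5 2 1.839 2.096
6 2 2.086 1.967
7 2 1.946 2.026
8 2 2.028 1.986
9 2 1.983 2.007
10 2 2.009 1.995
11 2 1.995 2.002
12 2 2.003 1.998

(exact arithmetic carried between steps; '≈' marks a value shown rounded to 6 d.p. or computed from one; I and e_prev carry over from the previous line; the table rounds u and y to 3 d.p., halves away from zero)
n=0: y=0, sp=2, e=sp−y=2; I=2, D=e−e_prev=2; u=1·2+5/4·2+1/4·2=5; next y=1/2·0+1/2·5=2.5
n=1: y=2.5, sp=2, e=sp−y=-0.5; I=1.5, D=e−e_prev=-2.5; u=1·(-0.5)+5/4·1.5+1/4·(-2.5)=0.75; next y=1/2·2.5+1/2·0.75=1.625
n=2: y=1.625, sp=2, e=sp−y=0.375; I=1.875, D=e−e_prev=0.875; u=1·0.375+5/4·1.875+1/4·0.875=2.9375; next y=1/2·1.625+1/2·2.9375=2.28125
n=3: y=2.28125, sp=2, e=sp−y=-0.28125; I=1.59375, D=e−e_prev=-0.65625; u=1·(-0.28125)+5/4·1.59375+1/4·(-0.65625)=1.546875; next y=1/2·2.28125+1/2·1.546875≈1.914063
n=4: y≈1.914063, sp=2, e=sp−y≈0.085938; I≈1.679688, D=e−e_prev≈0.367188; u=1·0.085938+5/4·1.679688+1/4·0.367188≈2.277344; next y=1/2·1.914063+1/2·2.277344≈2.095703
n=5: y≈2.095703, sp=2, e=sp−y≈-0.095703; I≈1.583984, D=e−e_prev≈-0.181641; u=1·(-0.095703)+5/4·1.583984+1/4·(-0.181641)≈1.838867; next y=1/2·2.095703+1/2·1.838867≈1.967285
n=6: y≈1.967285, sp=2, e=sp−y≈0.032715; I≈1.616699, D=e−e_prev≈0.128418; u=1·0.032715+5/4·1.616699+1/4·0.128418≈2.085693; next y=1/2·1.967285+1/2·2.085693≈2.026489
n=7: y≈2.026489, sp=2, e=sp−y≈-0.026489; I≈1.590210, D=e−e_prev≈-0.059204; u=1·(-0.026489)+5/4·1.590210+1/4·(-0.059204)≈1.946472; next y=1/2·2.026489+1/2·1.946472≈1.986481
n=8: y≈1.986481, sp=2, e=sp−y≈0.013519; I≈1.603729, D=e−e_prev≈0.040009; u=1·0.013519+5/4·1.603729+1/4·0.040009≈2.028183; next y=1/2·1.986481+1/2·2.028183≈2.007332
n=9: y≈2.007332, sp=2, e=sp−y≈-0.007332; I≈1.596397, D=e−e_prev≈-0.020851; u=1·(-0.007332)+5/4·1.596397+1/4·(-0.020851)≈1.982952; next y=1/2·2.007332+1/2·1.982952≈1.995142
n=10: y≈1.995142, sp=2, e=sp−y≈0.004858; I≈1.601255, D=e−e_prev≈0.012190; u=1·0.004858+5/4·1.601255+1/4·0.012190≈2.009475; next y=1/2·1.995142+1/2·2.009475≈2.002308
n=11: y≈2.002308, sp=2, e=sp−y≈-0.002308; I≈1.598947, D=e−e_prev≈-0.007166; u=1·(-0.002308)+5/4·1.598947+1/4·(-0.007166)≈1.994584; next y=1/2·2.002308+1/2·1.994584≈1.998446
n=12: y≈1.998446, sp=2, e=sp−y≈0.001554; I≈1.600501, D=e−e_prev≈0.003862; u=1·0.001554+5/4·1.600501+1/4·0.003862≈2.003146; next y=1/2·1.998446+1/2·2.003146≈2.000796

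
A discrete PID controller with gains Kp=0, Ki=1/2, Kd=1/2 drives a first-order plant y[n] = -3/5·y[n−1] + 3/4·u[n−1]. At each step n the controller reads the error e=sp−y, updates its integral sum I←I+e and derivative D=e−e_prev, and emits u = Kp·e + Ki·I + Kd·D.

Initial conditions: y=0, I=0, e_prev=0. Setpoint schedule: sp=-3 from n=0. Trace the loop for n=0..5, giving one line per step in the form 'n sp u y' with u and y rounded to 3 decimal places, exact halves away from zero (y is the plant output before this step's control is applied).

0 -3 -3.000 0.000
1 -3 -0.750 -2.250
2 -3 -5.288 0.788
3 -3 -0.437 -4.438
4 -3 -9.104 2.335
5 -3 2.179 -8.229

(exact arithmetic carried between steps; '≈' marks a value shown rounded to 6 d.p. or computed from one; I and e_prev carry over from the previous line; the table rounds u and y to 3 d.p., halves away from zero)
n=0: y=0, sp=-3, e=sp−y=-3; I=-3, D=e−e_prev=-3; u=0·(-3)+1/2·(-3)+1/2·(-3)=-3; next y=-3/5·0+3/4·(-3)=-2.25
n=1: y=-2.25, sp=-3, e=sp−y=-0.75; I=-3.75, D=e−e_prev=2.25; u=0·(-0.75)+1/2·(-3.75)+1/2·2.25=-0.75; next y=-3/5·(-2.25)+3/4·(-0.75)=0.7875
n=2: y=0.7875, sp=-3, e=sp−y=-3.7875; I=-7.5375, D=e−e_prev=-3.0375; u=0·(-3.7875)+1/2·(-7.5375)+1/2·(-3.0375)=-5.2875; next y=-3/5·0.7875+3/4·(-5.2875)=-4.438125
n=3: y=-4.438125, sp=-3, e=sp−y=1.438125; I=-6.099375, D=e−e_prev=5.225625; u=0·1.438125+1/2·(-6.099375)+1/2·5.225625=-0.436875; next y=-3/5·(-4.438125)+3/4·(-0.436875)≈2.335219
n=4: y≈2.335219, sp=-3, e=sp−y≈-5.335219; I≈-11.434594, D=e−e_prev≈-6.773344; u=0·(-5.335219)+1/2·(-11.434594)+1/2·(-6.773344)≈-9.103969; next y=-3/5·2.335219+3/4·(-9.103969)≈-8.229108
n=5: y≈-8.229108, sp=-3, e=sp−y≈5.229108; I≈-6.205486, D=e−e_prev≈10.564327; u=0·5.229108+1/2·(-6.205486)+1/2·10.564327≈2.179420; next y=-3/5·(-8.229108)+3/4·2.179420≈6.572030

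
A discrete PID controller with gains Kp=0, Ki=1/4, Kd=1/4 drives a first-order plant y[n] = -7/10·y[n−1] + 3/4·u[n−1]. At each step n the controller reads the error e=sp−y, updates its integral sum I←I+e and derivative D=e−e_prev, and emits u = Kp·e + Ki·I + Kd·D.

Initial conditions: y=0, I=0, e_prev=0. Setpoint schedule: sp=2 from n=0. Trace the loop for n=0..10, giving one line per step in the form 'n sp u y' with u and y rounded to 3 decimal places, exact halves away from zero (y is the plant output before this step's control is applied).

0 2 1.000 0.000
1 2 0.625 0.750
2 2 1.528 -0.056
3 2 1.220 1.185
4 2 2.284 0.085
5 2 1.703 1.654
6 2 2.949 0.120
7 2 2.032 2.128
8 2 3.548 0.034
9 2 2.215 2.637
10 2 4.117 -0.185

(exact arithmetic carried between steps; '≈' marks a value shown rounded to 6 d.p. or computed from one; I and e_prev carry over from the previous line; the table rounds u and y to 3 d.p., halves away from zero)
n=0: y=0, sp=2, e=sp−y=2; I=2, D=e−e_prev=2; u=0·2+1/4·2+1/4·2=1; next y=-7/10·0+3/4·1=0.75
n=1: y=0.75, sp=2, e=sp−y=1.25; I=3.25, D=e−e_prev=-0.75; u=0·1.25+1/4·3.25+1/4·(-0.75)=0.625; next y=-7/10·0.75+3/4·0.625=-0.05625
n=2: y=-0.05625, sp=2, e=sp−y=2.05625; I=5.30625, D=e−e_prev=0.80625; u=0·2.05625+1/4·5.30625+1/4·0.80625=1.528125; next y=-7/10·(-0.05625)+3/4·1.528125≈1.185469
n=3: y≈1.185469, sp=2, e=sp−y≈0.814531; I≈6.120781, D=e−e_prev≈-1.241719; u=0·0.814531+1/4·6.120781+1/4·(-1.241719)≈1.219766; next y=-7/10·1.185469+3/4·1.219766≈0.084996
n=4: y≈0.084996, sp=2, e=sp−y≈1.915004; I≈8.035785, D=e−e_prev≈1.100473; u=0·1.915004+1/4·8.035785+1/4·1.100473≈2.284064; next y=-7/10·0.084996+3/4·2.284064≈1.653551
n=5: y≈1.653551, sp=2, e=sp−y≈0.346449; I≈8.382234, D=e−e_prev≈-1.568555; u=0·0.346449+1/4·8.382234+1/4·(-1.568555)≈1.703420; next y=-7/10·1.653551+3/4·1.703420≈0.120079
n=6: y≈0.120079, sp=2, e=sp−y≈1.879921; I≈10.262155, D=e−e_prev≈1.533472; u=0·1.879921+1/4·10.262155+1/4·1.533472≈2.948907; next y=-7/10·0.120079+3/4·2.948907≈2.127625
n=7: y≈2.127625, sp=2, e=sp−y≈-0.127625; I≈10.134530, D=e−e_prev≈-2.007546; u=0·(-0.127625)+1/4·10.134530+1/4·(-2.007546)≈2.031746; next y=-7/10·2.127625+3/4·2.031746≈0.034472
n=8: y≈0.034472, sp=2, e=sp−y≈1.965528; I≈12.100058, D=e−e_prev≈2.093152; u=0·1.965528+1/4·12.100058+1/4·2.093152≈3.548303; next y=-7/10·0.034472+3/4·3.548303≈2.637096
n=9: y≈2.637096, sp=2, e=sp−y≈-0.637096; I≈11.462962, D=e−e_prev≈-2.602624; u=0·(-0.637096)+1/4·11.462962+1/4·(-2.602624)≈2.215084; next y=-7/10·2.637096+3/4·2.215084≈-0.184654
n=10: y≈-0.184654, sp=2, e=sp−y≈2.184654; I≈13.647616, D=e−e_prev≈2.821750; u=0·2.184654+1/4·13.647616+1/4·2.821750≈4.117342; next y=-7/10·(-0.184654)+3/4·4.117342≈3.217264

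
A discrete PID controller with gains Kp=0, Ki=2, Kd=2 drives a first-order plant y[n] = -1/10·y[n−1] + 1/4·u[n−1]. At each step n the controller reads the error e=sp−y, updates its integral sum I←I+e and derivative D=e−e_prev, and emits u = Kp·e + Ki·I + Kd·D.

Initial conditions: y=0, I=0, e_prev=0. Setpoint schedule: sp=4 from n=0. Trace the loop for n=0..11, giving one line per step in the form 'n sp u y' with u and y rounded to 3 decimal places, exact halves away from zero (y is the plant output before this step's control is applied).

0 4 16.000 0.000
1 4 0.000 4.000
2 4 25.600 -0.400
3 4 -1.760 6.440
4 4 37.136 -1.084
5 4 -9.650 9.392
6 4 51.495 -3.352
7 4 -25.532 13.209
8 4 72.822 -7.704
9 4 -52.315 18.976
10 4 106.902 -14.976
11 4 -95.847 28.223

(exact arithmetic carried between steps; '≈' marks a value shown rounded to 6 d.p. or computed from one; I and e_prev carry over from the previous line; the table rounds u and y to 3 d.p., halves away from zero)
n=0: y=0, sp=4, e=sp−y=4; I=4, D=e−e_prev=4; u=0·4+2·4+2·4=16; next y=-1/10·0+1/4·16=4
n=1: y=4, sp=4, e=sp−y=0; I=4, D=e−e_prev=-4; u=0·0+2·4+2·(-4)=0; next y=-1/10·4+1/4·0=-0.4
n=2: y=-0.4, sp=4, e=sp−y=4.4; I=8.4, D=e−e_prev=4.4; u=0·4.4+2·8.4+2·4.4=25.6; next y=-1/10·(-0.4)+1/4·25.6=6.44
n=3: y=6.44, sp=4, e=sp−y=-2.44; I=5.96, D=e−e_prev=-6.84; u=0·(-2.44)+2·5.96+2·(-6.84)=-1.76; next y=-1/10·6.44+1/4·(-1.76)=-1.084
n=4: y=-1.084, sp=4, e=sp−y=5.084; I=11.044, D=e−e_prev=7.524; u=0·5.084+2·11.044+2·7.524=37.136; next y=-1/10·(-1.084)+1/4·37.136=9.3924
n=5: y=9.3924, sp=4, e=sp−y=-5.3924; I=5.6516, D=e−e_prev=-10.4764; u=0·(-5.3924)+2·5.6516+2·(-10.4764)=-9.6496; next y=-1/10·9.3924+1/4·(-9.6496)=-3.35164
n=6: y=-3.35164, sp=4, e=sp−y=7.35164; I=13.00324, D=e−e_prev=12.74404; u=0·7.35164+2·13.00324+2·12.74404=51.49456; next y=-1/10·(-3.35164)+1/4·51.49456=13.208804
n=7: y=13.208804, sp=4, e=sp−y=-9.208804; I=3.794436, D=e−e_prev=-16.560444; u=0·(-9.208804)+2·3.794436+2·(-16.560444)=-25.532016; next y=-1/10·13.208804+1/4·(-25.532016)≈-7.703884
n=8: y≈-7.703884, sp=4, e=sp−y≈11.703884; I≈15.498320, D=e−e_prev≈20.912688; u=0·11.703884+2·15.498320+2·20.912688≈72.822018; next y=-1/10·(-7.703884)+1/4·72.822018≈18.975893
n=9: y≈18.975893, sp=4, e=sp−y≈-14.975893; I≈0.522428, D=e−e_prev≈-26.679777; u=0·(-14.975893)+2·0.522428+2·(-26.679777)≈-52.314699; next y=-1/10·18.975893+1/4·(-52.314699)≈-14.976264
n=10: y≈-14.976264, sp=4, e=sp−y≈18.976264; I≈19.498692, D=e−e_prev≈33.952157; u=0·18.976264+2·19.498692+2·33.952157≈106.901697; next y=-1/10·(-14.976264)+1/4·106.901697≈28.223051
n=11: y≈28.223051, sp=4, e=sp−y≈-24.223051; I≈-4.724359, D=e−e_prev≈-43.199315; u=0·(-24.223051)+2·(-4.724359)+2·(-43.199315)≈-95.847348; next y=-1/10·28.223051+1/4·(-95.847348)≈-26.784142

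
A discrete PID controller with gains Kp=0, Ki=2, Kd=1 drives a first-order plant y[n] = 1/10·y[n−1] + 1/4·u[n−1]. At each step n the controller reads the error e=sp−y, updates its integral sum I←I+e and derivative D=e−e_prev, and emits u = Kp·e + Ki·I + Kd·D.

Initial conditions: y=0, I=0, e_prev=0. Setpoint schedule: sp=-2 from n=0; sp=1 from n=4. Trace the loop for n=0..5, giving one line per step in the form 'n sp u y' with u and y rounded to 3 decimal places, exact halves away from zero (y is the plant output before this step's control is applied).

(exact arithmetic carried between steps; '≈' marks a value shown rounded to 6 d.p. or computed from one; I and e_prev carry over from the previous line; the table rounds u and y to 3 d.p., halves away from zero)
n=0: y=0, sp=-2, e=sp−y=-2; I=-2, D=e−e_prev=-2; u=0·(-2)+2·(-2)+1·(-2)=-6; next y=1/10·0+1/4·(-6)=-1.5
n=1: y=-1.5, sp=-2, e=sp−y=-0.5; I=-2.5, D=e−e_prev=1.5; u=0·(-0.5)+2·(-2.5)+1·1.5=-3.5; next y=1/10·(-1.5)+1/4·(-3.5)=-1.025
n=2: y=-1.025, sp=-2, e=sp−y=-0.975; I=-3.475, D=e−e_prev=-0.475; u=0·(-0.975)+2·(-3.475)+1·(-0.475)=-7.425; next y=1/10·(-1.025)+1/4·(-7.425)=-1.95875
n=3: y=-1.95875, sp=-2, e=sp−y=-0.04125; I=-3.51625, D=e−e_prev=0.93375; u=0·(-0.04125)+2·(-3.51625)+1·0.93375=-6.09875; next y=1/10·(-1.95875)+1/4·(-6.09875)≈-1.720563
n=4: y≈-1.720563, sp=1, e=sp−y≈2.720563; I≈-0.795688, D=e−e_prev≈2.761813; u=0·2.720563+2·(-0.795688)+1·2.761813≈1.170438; next y=1/10·(-1.720563)+1/4·1.170438≈0.120553
n=5: y≈0.120553, sp=1, e=sp−y≈0.879447; I≈0.083759, D=e−e_prev≈-1.841116; u=0·0.879447+2·0.083759+1·(-1.841116)≈-1.673597; next y=1/10·0.120553+1/4·(-1.673597)≈-0.406344

0 -2 -6.000 0.000
1 -2 -3.500 -1.500
2 -2 -7.425 -1.025
3 -2 -6.099 -1.959
4 1 1.170 -1.721
5 1 -1.674 0.121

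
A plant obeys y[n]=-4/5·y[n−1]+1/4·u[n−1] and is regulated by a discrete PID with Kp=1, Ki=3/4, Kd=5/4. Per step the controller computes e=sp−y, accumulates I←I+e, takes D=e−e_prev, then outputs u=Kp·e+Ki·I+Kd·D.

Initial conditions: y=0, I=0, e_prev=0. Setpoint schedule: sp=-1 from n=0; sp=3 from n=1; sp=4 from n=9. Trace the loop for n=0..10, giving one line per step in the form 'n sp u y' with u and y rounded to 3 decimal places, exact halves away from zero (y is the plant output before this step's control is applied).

(exact arithmetic carried between steps; '≈' marks a value shown rounded to 6 d.p. or computed from one; I and e_prev carry over from the previous line; the table rounds u and y to 3 d.p., halves away from zero)
n=0: y=0, sp=-1, e=sp−y=-1; I=-1, D=e−e_prev=-1; u=1·(-1)+3/4·(-1)+5/4·(-1)=-3; next y=-4/5·0+1/4·(-3)=-0.75
n=1: y=-0.75, sp=3, e=sp−y=3.75; I=2.75, D=e−e_prev=4.75; u=1·3.75+3/4·2.75+5/4·4.75=11.75; next y=-4/5·(-0.75)+1/4·11.75=3.5375
n=2: y=3.5375, sp=3, e=sp−y=-0.5375; I=2.2125, D=e−e_prev=-4.2875; u=1·(-0.5375)+3/4·2.2125+5/4·(-4.2875)=-4.2375; next y=-4/5·3.5375+1/4·(-4.2375)=-3.889375
n=3: y=-3.889375, sp=3, e=sp−y=6.889375; I=9.101875, D=e−e_prev=7.426875; u=1·6.889375+3/4·9.101875+5/4·7.426875=22.999375; next y=-4/5·(-3.889375)+1/4·22.999375≈8.861344
n=4: y≈8.861344, sp=3, e=sp−y≈-5.861344; I≈3.240531, D=e−e_prev≈-12.750719; u=1·(-5.861344)+3/4·3.240531+5/4·(-12.750719)≈-19.369344; next y=-4/5·8.861344+1/4·(-19.369344)≈-11.931411
n=5: y≈-11.931411, sp=3, e=sp−y≈14.931411; I≈18.171942, D=e−e_prev≈20.792755; u=1·14.931411+3/4·18.171942+5/4·20.792755≈54.551311; next y=-4/5·(-11.931411)+1/4·54.551311≈23.182956
n=6: y≈23.182956, sp=3, e=sp−y≈-20.182956; I≈-2.011014, D=e−e_prev≈-35.114367; u=1·(-20.182956)+3/4·(-2.011014)+5/4·(-35.114367)≈-65.584176; next y=-4/5·23.182956+1/4·(-65.584176)≈-34.942409
n=7: y≈-34.942409, sp=3, e=sp−y≈37.942409; I≈35.931395, D=e−e_prev≈58.125366; u=1·37.942409+3/4·35.931395+5/4·58.125366≈137.547663; next y=-4/5·(-34.942409)+1/4·137.547663≈62.340843
n=8: y≈62.340843, sp=3, e=sp−y≈-59.340843; I≈-23.409448, D=e−e_prev≈-97.283252; u=1·(-59.340843)+3/4·(-23.409448)+5/4·(-97.283252)≈-198.501995; next y=-4/5·62.340843+1/4·(-198.501995)≈-99.498173
n=9: y≈-99.498173, sp=4, e=sp−y≈103.498173; I≈80.088725, D=e−e_prev≈162.839016; u=1·103.498173+3/4·80.088725+5/4·162.839016≈367.113488; next y=-4/5·(-99.498173)+1/4·367.113488≈171.376910
n=10: y≈171.376910, sp=4, e=sp−y≈-167.376910; I≈-87.288185, D=e−e_prev≈-270.875084; u=1·(-167.376910)+3/4·(-87.288185)+5/4·(-270.875084)≈-571.436904; next y=-4/5·171.376910+1/4·(-571.436904)≈-279.960754

0 -1 -3.000 0.000
1 3 11.750 -0.750
2 3 -4.238 3.538
3 3 22.999 -3.889
4 3 -19.369 8.861
5 3 54.551 -11.931
6 3 -65.584 23.183
7 3 137.548 -34.942
8 3 -198.502 62.341
9 4 367.113 -99.498
10 4 -571.437 171.377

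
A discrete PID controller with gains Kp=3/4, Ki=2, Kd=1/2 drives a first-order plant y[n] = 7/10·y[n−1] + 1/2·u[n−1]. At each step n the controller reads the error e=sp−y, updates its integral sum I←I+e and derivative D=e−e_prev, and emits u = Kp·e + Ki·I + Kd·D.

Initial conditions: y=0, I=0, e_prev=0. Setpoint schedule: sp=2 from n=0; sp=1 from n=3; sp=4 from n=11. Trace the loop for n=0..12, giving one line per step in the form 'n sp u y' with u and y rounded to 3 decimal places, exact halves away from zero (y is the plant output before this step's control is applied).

(exact arithmetic carried between steps; '≈' marks a value shown rounded to 6 d.p. or computed from one; I and e_prev carry over from the previous line; the table rounds u and y to 3 d.p., halves away from zero)
n=0: y=0, sp=2, e=sp−y=2; I=2, D=e−e_prev=2; u=3/4·2+2·2+1/2·2=6.5; next y=7/10·0+1/2·6.5=3.25
n=1: y=3.25, sp=2, e=sp−y=-1.25; I=0.75, D=e−e_prev=-3.25; u=3/4·(-1.25)+2·0.75+1/2·(-3.25)=-1.0625; next y=7/10·3.25+1/2·(-1.0625)=1.74375
n=2: y=1.74375, sp=2, e=sp−y=0.25625; I=1.00625, D=e−e_prev=1.50625; u=3/4·0.25625+2·1.00625+1/2·1.50625≈2.957813; next y=7/10·1.74375+1/2·2.957813≈2.699531
n=3: y≈2.699531, sp=1, e=sp−y≈-1.699531; I≈-0.693281, D=e−e_prev≈-1.955781; u=3/4·(-1.699531)+2·(-0.693281)+1/2·(-1.955781)≈-3.639102; next y=7/10·2.699531+1/2·(-3.639102)≈0.070121
n=4: y≈0.070121, sp=1, e=sp−y≈0.929879; I≈0.236598, D=e−e_prev≈2.629410; u=3/4·0.929879+2·0.236598+1/2·2.629410≈2.485310; next y=7/10·0.070121+1/2·2.485310≈1.291740
n=5: y≈1.291740, sp=1, e=sp−y≈-0.291740; I≈-0.055142, D=e−e_prev≈-1.221618; u=3/4·(-0.291740)+2·(-0.055142)+1/2·(-1.221618)≈-0.939898; next y=7/10·1.291740+1/2·(-0.939898)≈0.434269
n=6: y≈0.434269, sp=1, e=sp−y≈0.565731; I≈0.510589, D=e−e_prev≈0.857471; u=3/4·0.565731+2·0.510589+1/2·0.857471≈1.874212; next y=7/10·0.434269+1/2·1.874212≈1.241094
n=7: y≈1.241094, sp=1, e=sp−y≈-0.241094; I≈0.269495, D=e−e_prev≈-0.806825; u=3/4·(-0.241094)+2·0.269495+1/2·(-0.806825)≈-0.045244; next y=7/10·1.241094+1/2·(-0.045244)≈0.846144
n=8: y≈0.846144, sp=1, e=sp−y≈0.153856; I≈0.423351, D=e−e_prev≈0.394950; u=3/4·0.153856+2·0.423351+1/2·0.394950≈1.159568; next y=7/10·0.846144+1/2·1.159568≈1.172085
n=9: y≈1.172085, sp=1, e=sp−y≈-0.172085; I≈0.251266, D=e−e_prev≈-0.325941; u=3/4·(-0.172085)+2·0.251266+1/2·(-0.325941)≈0.210497; next y=7/10·1.172085+1/2·0.210497≈0.925708
n=10: y≈0.925708, sp=1, e=sp−y≈0.074292; I≈0.325558, D=e−e_prev≈0.246377; u=3/4·0.074292+2·0.325558+1/2·0.246377≈0.830023; next y=7/10·0.925708+1/2·0.830023≈1.063007
n=11: y≈1.063007, sp=4, e=sp−y≈2.936993; I≈3.262551, D=e−e_prev≈2.862701; u=3/4·2.936993+2·3.262551+1/2·2.862701≈10.159197; next y=7/10·1.063007+1/2·10.159197≈5.823703
n=12: y≈5.823703, sp=4, e=sp−y≈-1.823703; I≈1.438847, D=e−e_prev≈-4.760696; u=3/4·(-1.823703)+2·1.438847+1/2·(-4.760696)≈-0.870431; next y=7/10·5.823703+1/2·(-0.870431)≈3.641377

0 2 6.500 0.000
1 2 -1.063 3.250
2 2 2.958 1.744
3 1 -3.639 2.700
4 1 2.485 0.070
5 1 -0.940 1.292
6 1 1.874 0.434
7 1 -0.045 1.241
8 1 1.160 0.846
9 1 0.210 1.172
10 1 0.830 0.926
11 4 10.159 1.063
12 4 -0.870 5.824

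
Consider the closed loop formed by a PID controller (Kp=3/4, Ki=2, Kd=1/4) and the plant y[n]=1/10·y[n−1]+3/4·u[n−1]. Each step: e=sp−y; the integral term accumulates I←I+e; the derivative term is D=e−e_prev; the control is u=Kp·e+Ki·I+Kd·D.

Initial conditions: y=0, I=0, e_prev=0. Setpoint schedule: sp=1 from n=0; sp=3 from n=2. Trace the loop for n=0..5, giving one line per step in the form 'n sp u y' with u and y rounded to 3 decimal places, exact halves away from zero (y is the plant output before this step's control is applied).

(exact arithmetic carried between steps; '≈' marks a value shown rounded to 6 d.p. or computed from one; I and e_prev carry over from the previous line; the table rounds u and y to 3 d.p., halves away from zero)
n=0: y=0, sp=1, e=sp−y=1; I=1, D=e−e_prev=1; u=3/4·1+2·1+1/4·1=3; next y=1/10·0+3/4·3=2.25
n=1: y=2.25, sp=1, e=sp−y=-1.25; I=-0.25, D=e−e_prev=-2.25; u=3/4·(-1.25)+2·(-0.25)+1/4·(-2.25)=-2; next y=1/10·2.25+3/4·(-2)=-1.275
n=2: y=-1.275, sp=3, e=sp−y=4.275; I=4.025, D=e−e_prev=5.525; u=3/4·4.275+2·4.025+1/4·5.525=12.6375; next y=1/10·(-1.275)+3/4·12.6375=9.350625
n=3: y=9.350625, sp=3, e=sp−y=-6.350625; I=-2.325625, D=e−e_prev=-10.625625; u=3/4·(-6.350625)+2·(-2.325625)+1/4·(-10.625625)=-12.070625; next y=1/10·9.350625+3/4·(-12.070625)≈-8.117906
n=4: y≈-8.117906, sp=3, e=sp−y≈11.117906; I≈8.792281, D=e−e_prev≈17.468531; u=3/4·11.117906+2·8.792281+1/4·17.468531≈30.290125; next y=1/10·(-8.117906)+3/4·30.290125≈21.905803
n=5: y≈21.905803, sp=3, e=sp−y≈-18.905803; I≈-10.113522, D=e−e_prev≈-30.023709; u=3/4·(-18.905803)+2·(-10.113522)+1/4·(-30.023709)≈-41.912323; next y=1/10·21.905803+3/4·(-41.912323)≈-29.243662

0 1 3.000 0.000
1 1 -2.000 2.250
2 3 12.638 -1.275
3 3 -12.071 9.351
4 3 30.290 -8.118
5 3 -41.912 21.906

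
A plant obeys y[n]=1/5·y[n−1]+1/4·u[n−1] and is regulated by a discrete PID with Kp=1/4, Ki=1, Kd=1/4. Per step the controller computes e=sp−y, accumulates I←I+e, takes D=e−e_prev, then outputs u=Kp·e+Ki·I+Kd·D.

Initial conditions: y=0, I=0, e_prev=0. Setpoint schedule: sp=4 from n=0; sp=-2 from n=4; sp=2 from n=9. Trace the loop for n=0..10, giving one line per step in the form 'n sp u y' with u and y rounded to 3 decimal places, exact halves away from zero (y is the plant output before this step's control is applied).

0 4 6.000 0.000
1 4 6.750 1.500
2 4 8.894 1.988
3 4 10.078 2.621
4 -2 1.981 3.044
5 -2 1.453 1.104
6 -2 -1.356 0.584
7 -2 -2.861 -0.222
8 -2 -4.034 -0.760
9 2 1.192 -1.160
10 2 1.413 0.066

(exact arithmetic carried between steps; '≈' marks a value shown rounded to 6 d.p. or computed from one; I and e_prev carry over from the previous line; the table rounds u and y to 3 d.p., halves away from zero)
n=0: y=0, sp=4, e=sp−y=4; I=4, D=e−e_prev=4; u=1/4·4+1·4+1/4·4=6; next y=1/5·0+1/4·6=1.5
n=1: y=1.5, sp=4, e=sp−y=2.5; I=6.5, D=e−e_prev=-1.5; u=1/4·2.5+1·6.5+1/4·(-1.5)=6.75; next y=1/5·1.5+1/4·6.75=1.9875
n=2: y=1.9875, sp=4, e=sp−y=2.0125; I=8.5125, D=e−e_prev=-0.4875; u=1/4·2.0125+1·8.5125+1/4·(-0.4875)=8.89375; next y=1/5·1.9875+1/4·8.89375≈2.620938
n=3: y≈2.620938, sp=4, e=sp−y≈1.379063; I≈9.891563, D=e−e_prev≈-0.633438; u=1/4·1.379063+1·9.891563+1/4·(-0.633438)≈10.077969; next y=1/5·2.620938+1/4·10.077969≈3.043680
n=4: y≈3.043680, sp=-2, e=sp−y≈-5.043680; I≈4.847883, D=e−e_prev≈-6.422742; u=1/4·(-5.043680)+1·4.847883+1/4·(-6.422742)≈1.981277; next y=1/5·3.043680+1/4·1.981277≈1.104055
n=5: y≈1.104055, sp=-2, e=sp−y≈-3.104055; I≈1.743828, D=e−e_prev≈1.939624; u=1/4·(-3.104055)+1·1.743828+1/4·1.939624≈1.452720; next y=1/5·1.104055+1/4·1.452720≈0.583991
n=6: y≈0.583991, sp=-2, e=sp−y≈-2.583991; I≈-0.840163, D=e−e_prev≈0.520064; u=1/4·(-2.583991)+1·(-0.840163)+1/4·0.520064≈-1.356145; next y=1/5·0.583991+1/4·(-1.356145)≈-0.222238
n=7: y≈-0.222238, sp=-2, e=sp−y≈-1.777762; I≈-2.617925, D=e−e_prev≈0.806229; u=1/4·(-1.777762)+1·(-2.617925)+1/4·0.806229≈-2.860809; next y=1/5·(-0.222238)+1/4·(-2.860809)≈-0.759650
n=8: y≈-0.759650, sp=-2, e=sp−y≈-1.240350; I≈-3.858276, D=e−e_prev≈0.537412; u=1/4·(-1.240350)+1·(-3.858276)+1/4·0.537412≈-4.034010; next y=1/5·(-0.759650)+1/4·(-4.034010)≈-1.160433
n=9: y≈-1.160433, sp=2, e=sp−y≈3.160433; I≈-0.697843, D=e−e_prev≈4.400783; u=1/4·3.160433+1·(-0.697843)+1/4·4.400783≈1.192461; next y=1/5·(-1.160433)+1/4·1.192461≈0.066029
n=10: y≈0.066029, sp=2, e=sp−y≈1.933971; I≈1.236128, D=e−e_prev≈-1.226461; u=1/4·1.933971+1·1.236128+1/4·(-1.226461)≈1.413006; next y=1/5·0.066029+1/4·1.413006≈0.366457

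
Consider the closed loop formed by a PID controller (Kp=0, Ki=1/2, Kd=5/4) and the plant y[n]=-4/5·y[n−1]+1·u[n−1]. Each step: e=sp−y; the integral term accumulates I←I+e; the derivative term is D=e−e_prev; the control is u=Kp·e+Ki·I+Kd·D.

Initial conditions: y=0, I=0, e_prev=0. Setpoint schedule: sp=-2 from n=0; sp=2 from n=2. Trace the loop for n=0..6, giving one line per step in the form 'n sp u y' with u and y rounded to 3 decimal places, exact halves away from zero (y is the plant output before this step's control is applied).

(exact arithmetic carried between steps; '≈' marks a value shown rounded to 6 d.p. or computed from one; I and e_prev carry over from the previous line; the table rounds u and y to 3 d.p., halves away from zero)
n=0: y=0, sp=-2, e=sp−y=-2; I=-2, D=e−e_prev=-2; u=0·(-2)+1/2·(-2)+5/4·(-2)=-3.5; next y=-4/5·0+1·(-3.5)=-3.5
n=1: y=-3.5, sp=-2, e=sp−y=1.5; I=-0.5, D=e−e_prev=3.5; u=0·1.5+1/2·(-0.5)+5/4·3.5=4.125; next y=-4/5·(-3.5)+1·4.125=6.925
n=2: y=6.925, sp=2, e=sp−y=-4.925; I=-5.425, D=e−e_prev=-6.425; u=0·(-4.925)+1/2·(-5.425)+5/4·(-6.425)=-10.74375; next y=-4/5·6.925+1·(-10.74375)=-16.28375
n=3: y=-16.28375, sp=2, e=sp−y=18.28375; I=12.85875, D=e−e_prev=23.20875; u=0·18.28375+1/2·12.85875+5/4·23.20875≈35.440313; next y=-4/5·(-16.28375)+1·35.440313≈48.467313
n=4: y≈48.467313, sp=2, e=sp−y≈-46.467313; I≈-33.608563, D=e−e_prev≈-64.751063; u=0·(-46.467313)+1/2·(-33.608563)+5/4·(-64.751063)≈-97.743109; next y=-4/5·48.467313+1·(-97.743109)≈-136.516959
n=5: y≈-136.516959, sp=2, e=sp−y≈138.516959; I≈104.908397, D=e−e_prev≈184.984272; u=0·138.516959+1/2·104.908397+5/4·184.984272≈283.684538; next y=-4/5·(-136.516959)+1·283.684538≈392.898106
n=6: y≈392.898106, sp=2, e=sp−y≈-390.898106; I≈-285.989709, D=e−e_prev≈-529.415065; u=0·(-390.898106)+1/2·(-285.989709)+5/4·(-529.415065)≈-804.763686; next y=-4/5·392.898106+1·(-804.763686)≈-1119.082171

0 -2 -3.500 0.000
1 -2 4.125 -3.500
2 2 -10.744 6.925
3 2 35.440 -16.284
4 2 -97.743 48.467
5 2 283.685 -136.517
6 2 -804.764 392.898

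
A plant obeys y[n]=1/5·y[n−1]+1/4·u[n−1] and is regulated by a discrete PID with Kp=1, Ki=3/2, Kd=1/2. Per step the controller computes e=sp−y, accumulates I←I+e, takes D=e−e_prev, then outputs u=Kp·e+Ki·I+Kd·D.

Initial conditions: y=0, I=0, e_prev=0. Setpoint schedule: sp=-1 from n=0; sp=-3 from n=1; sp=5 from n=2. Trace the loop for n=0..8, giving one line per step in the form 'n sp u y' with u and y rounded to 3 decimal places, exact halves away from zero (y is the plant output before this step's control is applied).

0 -1 -3.000 0.000
1 -3 -7.750 -0.750
2 5 17.513 -2.088
3 5 5.331 3.961
4 5 15.421 2.125
5 5 12.350 4.280
6 5 15.517 3.943
7 5 14.760 4.668
8 5 15.754 4.624

(exact arithmetic carried between steps; '≈' marks a value shown rounded to 6 d.p. or computed from one; I and e_prev carry over from the previous line; the table rounds u and y to 3 d.p., halves away from zero)
n=0: y=0, sp=-1, e=sp−y=-1; I=-1, D=e−e_prev=-1; u=1·(-1)+3/2·(-1)+1/2·(-1)=-3; next y=1/5·0+1/4·(-3)=-0.75
n=1: y=-0.75, sp=-3, e=sp−y=-2.25; I=-3.25, D=e−e_prev=-1.25; u=1·(-2.25)+3/2·(-3.25)+1/2·(-1.25)=-7.75; next y=1/5·(-0.75)+1/4·(-7.75)=-2.0875
n=2: y=-2.0875, sp=5, e=sp−y=7.0875; I=3.8375, D=e−e_prev=9.3375; u=1·7.0875+3/2·3.8375+1/2·9.3375=17.5125; next y=1/5·(-2.0875)+1/4·17.5125=3.960625
n=3: y=3.960625, sp=5, e=sp−y=1.039375; I=4.876875, D=e−e_prev=-6.048125; u=1·1.039375+3/2·4.876875+1/2·(-6.048125)=5.330625; next y=1/5·3.960625+1/4·5.330625≈2.124781
n=4: y≈2.124781, sp=5, e=sp−y≈2.875219; I≈7.752094, D=e−e_prev≈1.835844; u=1·2.875219+3/2·7.752094+1/2·1.835844≈15.421281; next y=1/5·2.124781+1/4·15.421281≈4.280277
n=5: y≈4.280277, sp=5, e=sp−y≈0.719723; I≈8.471817, D=e−e_prev≈-2.155495; u=1·0.719723+3/2·8.471817+1/2·(-2.155495)≈12.349702; next y=1/5·4.280277+1/4·12.349702≈3.943481
n=6: y≈3.943481, sp=5, e=sp−y≈1.056519; I≈9.528336, D=e−e_prev≈0.336796; u=1·1.056519+3/2·9.528336+1/2·0.336796≈15.517422; next y=1/5·3.943481+1/4·15.517422≈4.668052
n=7: y≈4.668052, sp=5, e=sp−y≈0.331948; I≈9.860285, D=e−e_prev≈-0.724571; u=1·0.331948+3/2·9.860285+1/2·(-0.724571)≈14.760090; next y=1/5·4.668052+1/4·14.760090≈4.623633
n=8: y≈4.623633, sp=5, e=sp−y≈0.376367; I≈10.236652, D=e−e_prev≈0.044419; u=1·0.376367+3/2·10.236652+1/2·0.044419≈15.753554; next y=1/5·4.623633+1/4·15.753554≈4.863115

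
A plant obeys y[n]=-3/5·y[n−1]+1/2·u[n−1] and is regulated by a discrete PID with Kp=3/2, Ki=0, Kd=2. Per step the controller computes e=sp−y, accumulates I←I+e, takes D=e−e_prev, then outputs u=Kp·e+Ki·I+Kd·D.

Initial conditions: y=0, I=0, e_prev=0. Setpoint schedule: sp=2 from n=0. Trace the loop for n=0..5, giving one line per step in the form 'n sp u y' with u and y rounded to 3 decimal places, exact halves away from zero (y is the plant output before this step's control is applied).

0 2 7.000 0.000
1 2 -9.250 3.500
2 2 33.538 -6.725
3 2 -83.263 20.804
4 2 234.006 -54.114
5 2 -628.377 149.471

(exact arithmetic carried between steps; '≈' marks a value shown rounded to 6 d.p. or computed from one; I and e_prev carry over from the previous line; the table rounds u and y to 3 d.p., halves away from zero)
n=0: y=0, sp=2, e=sp−y=2; I=2, D=e−e_prev=2; u=3/2·2+0·2+2·2=7; next y=-3/5·0+1/2·7=3.5
n=1: y=3.5, sp=2, e=sp−y=-1.5; I=0.5, D=e−e_prev=-3.5; u=3/2·(-1.5)+0·0.5+2·(-3.5)=-9.25; next y=-3/5·3.5+1/2·(-9.25)=-6.725
n=2: y=-6.725, sp=2, e=sp−y=8.725; I=9.225, D=e−e_prev=10.225; u=3/2·8.725+0·9.225+2·10.225=33.5375; next y=-3/5·(-6.725)+1/2·33.5375=20.80375
n=3: y=20.80375, sp=2, e=sp−y=-18.80375; I=-9.57875, D=e−e_prev=-27.52875; u=3/2·(-18.80375)+0·(-9.57875)+2·(-27.52875)=-83.263125; next y=-3/5·20.80375+1/2·(-83.263125)≈-54.113813
n=4: y≈-54.113813, sp=2, e=sp−y≈56.113813; I≈46.535063, D=e−e_prev≈74.917563; u=3/2·56.113813+0·46.535063+2·74.917563≈234.005844; next y=-3/5·(-54.113813)+1/2·234.005844≈149.471209
n=5: y≈149.471209, sp=2, e=sp−y≈-147.471209; I≈-100.936147, D=e−e_prev≈-203.585022; u=3/2·(-147.471209)+0·(-100.936147)+2·(-203.585022)≈-628.376858; next y=-3/5·149.471209+1/2·(-628.376858)≈-403.871155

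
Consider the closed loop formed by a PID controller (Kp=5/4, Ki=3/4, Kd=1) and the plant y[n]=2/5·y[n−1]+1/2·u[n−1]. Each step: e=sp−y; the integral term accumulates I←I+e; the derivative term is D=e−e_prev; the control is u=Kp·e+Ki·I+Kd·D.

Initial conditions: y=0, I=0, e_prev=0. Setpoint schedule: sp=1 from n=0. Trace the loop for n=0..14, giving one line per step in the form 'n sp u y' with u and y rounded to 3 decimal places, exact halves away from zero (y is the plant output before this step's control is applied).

0 1 3.000 0.000
1 1 -1.750 1.500
2 1 4.700 -0.275
3 1 -3.664 2.240
4 1 7.449 -0.936
5 1 -7.133 3.350
6 1 12.120 -2.226
7 1 -13.224 5.169
8 1 20.186 -4.544
9 1 -23.828 8.275
10 1 34.173 -8.604
11 1 -42.250 13.645
12 1 58.451 -15.667
13 1 -74.238 22.959
14 1 100.601 -27.936

(exact arithmetic carried between steps; '≈' marks a value shown rounded to 6 d.p. or computed from one; I and e_prev carry over from the previous line; the table rounds u and y to 3 d.p., halves away from zero)
n=0: y=0, sp=1, e=sp−y=1; I=1, D=e−e_prev=1; u=5/4·1+3/4·1+1·1=3; next y=2/5·0+1/2·3=1.5
n=1: y=1.5, sp=1, e=sp−y=-0.5; I=0.5, D=e−e_prev=-1.5; u=5/4·(-0.5)+3/4·0.5+1·(-1.5)=-1.75; next y=2/5·1.5+1/2·(-1.75)=-0.275
n=2: y=-0.275, sp=1, e=sp−y=1.275; I=1.775, D=e−e_prev=1.775; u=5/4·1.275+3/4·1.775+1·1.775=4.7; next y=2/5·(-0.275)+1/2·4.7=2.24
n=3: y=2.24, sp=1, e=sp−y=-1.24; I=0.535, D=e−e_prev=-2.515; u=5/4·(-1.24)+3/4·0.535+1·(-2.515)=-3.66375; next y=2/5·2.24+1/2·(-3.66375)=-0.935875
n=4: y=-0.935875, sp=1, e=sp−y=1.935875; I=2.470875, D=e−e_prev=3.175875; u=5/4·1.935875+3/4·2.470875+1·3.175875=7.448875; next y=2/5·(-0.935875)+1/2·7.448875≈3.350088
n=5: y≈3.350088, sp=1, e=sp−y≈-2.350088; I≈0.120788, D=e−e_prev≈-4.285963; u=5/4·(-2.350088)+3/4·0.120788+1·(-4.285963)≈-7.132981; next y=2/5·3.350088+1/2·(-7.132981)≈-2.226456
n=6: y≈-2.226456, sp=1, e=sp−y≈3.226456; I≈3.347243, D=e−e_prev≈5.576543; u=5/4·3.226456+3/4·3.347243+1·5.576543≈12.120045; next y=2/5·(-2.226456)+1/2·12.120045≈5.169440
n=7: y≈5.169440, sp=1, e=sp−y≈-4.169440; I≈-0.822197, D=e−e_prev≈-7.395896; u=5/4·(-4.169440)+3/4·(-0.822197)+1·(-7.395896)≈-13.224344; next y=2/5·5.169440+1/2·(-13.224344)≈-4.544396
n=8: y≈-4.544396, sp=1, e=sp−y≈5.544396; I≈4.722199, D=e−e_prev≈9.713836; u=5/4·5.544396+3/4·4.722199+1·9.713836≈20.185980; next y=2/5·(-4.544396)+1/2·20.185980≈8.275232
n=9: y≈8.275232, sp=1, e=sp−y≈-7.275232; I≈-2.553033, D=e−e_prev≈-12.819628; u=5/4·(-7.275232)+3/4·(-2.553033)+1·(-12.819628)≈-23.828442; next y=2/5·8.275232+1/2·(-23.828442)≈-8.604128
n=10: y≈-8.604128, sp=1, e=sp−y≈9.604128; I≈7.051095, D=e−e_prev≈16.879360; u=5/4·9.604128+3/4·7.051095+1·16.879360≈34.172842; next y=2/5·(-8.604128)+1/2·34.172842≈13.644770
n=11: y≈13.644770, sp=1, e=sp−y≈-12.644770; I≈-5.593674, D=e−e_prev≈-22.248898; u=5/4·(-12.644770)+3/4·(-5.593674)+1·(-22.248898)≈-42.250116; next y=2/5·13.644770+1/2·(-42.250116)≈-15.667150
n=12: y≈-15.667150, sp=1, e=sp−y≈16.667150; I≈11.073476, D=e−e_prev≈29.311920; u=5/4·16.667150+3/4·11.073476+1·29.311920≈58.450964; next y=2/5·(-15.667150)+1/2·58.450964≈22.958622
n=13: y≈22.958622, sp=1, e=sp−y≈-21.958622; I≈-10.885146, D=e−e_prev≈-38.625772; u=5/4·(-21.958622)+3/4·(-10.885146)+1·(-38.625772)≈-74.237909; next y=2/5·22.958622+1/2·(-74.237909)≈-27.935506
n=14: y≈-27.935506, sp=1, e=sp−y≈28.935506; I≈18.050360, D=e−e_prev≈50.894128; u=5/4·28.935506+3/4·18.050360+1·50.894128≈100.601279; next y=2/5·(-27.935506)+1/2·100.601279≈39.126437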